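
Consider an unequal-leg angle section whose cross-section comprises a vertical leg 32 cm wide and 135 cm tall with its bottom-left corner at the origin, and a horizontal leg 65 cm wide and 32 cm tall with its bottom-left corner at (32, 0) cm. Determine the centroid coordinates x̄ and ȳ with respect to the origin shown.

x̄ = 31.76 cm, ȳ = 50.76 cm

vertical leg: A = 32 × 135 = 4320.00, centroid at (16.00, 67.50).
horizontal leg: A = 65 × 32 = 2080.00, centroid at (64.50, 16.00).
ΣA = 6400.00 cm², ΣAx̄ = 203280.00 cm³, ΣAȳ = 324880.00 cm³.
x̄ = 203280.00/6400.00 = 31.76 cm; ȳ = 324880.00/6400.00 = 50.76 cm.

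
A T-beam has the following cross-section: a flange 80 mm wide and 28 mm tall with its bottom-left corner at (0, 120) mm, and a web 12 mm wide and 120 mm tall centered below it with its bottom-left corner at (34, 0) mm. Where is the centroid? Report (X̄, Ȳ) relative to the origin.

web: A = 12 × 120 = 1440.00, centroid at (40.00, 60.00).
flange: A = 80 × 28 = 2240.00, centroid at (40.00, 134.00).
ΣA = 3680.00 mm²
ΣAX̄ = (1440.00)(40.00) + (2240.00)(40.00) = 147200.00 mm³
ΣAȲ = (1440.00)(60.00) + (2240.00)(134.00) = 386560.00 mm³
X̄ = 147200.00 / 3680.00 = 40.00 mm
Ȳ = 386560.00 / 3680.00 = 105.04 mm

X̄ = 40.00 mm, Ȳ = 105.04 mm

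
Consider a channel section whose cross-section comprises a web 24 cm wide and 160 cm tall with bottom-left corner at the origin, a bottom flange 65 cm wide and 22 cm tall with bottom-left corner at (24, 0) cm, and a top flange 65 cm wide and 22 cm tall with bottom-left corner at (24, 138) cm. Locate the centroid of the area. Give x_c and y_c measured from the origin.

Part | A | x̄ᵢ | ȳᵢ | A·x̄ᵢ | A·ȳᵢ
web | 3840.00 | 12.00 | 80.00 | 46080.00 | 307200.00
bottom flange | 1430.00 | 56.50 | 11.00 | 80795.00 | 15730.00
top flange | 1430.00 | 56.50 | 149.00 | 80795.00 | 213070.00
Σ | 6700.00 |  |  | 207670.00 | 536000.00
x_c = 207670.00 / 6700.00 = 31.00 cm
y_c = 536000.00 / 6700.00 = 80.00 cm

x_c = 31.00 cm, y_c = 80.00 cm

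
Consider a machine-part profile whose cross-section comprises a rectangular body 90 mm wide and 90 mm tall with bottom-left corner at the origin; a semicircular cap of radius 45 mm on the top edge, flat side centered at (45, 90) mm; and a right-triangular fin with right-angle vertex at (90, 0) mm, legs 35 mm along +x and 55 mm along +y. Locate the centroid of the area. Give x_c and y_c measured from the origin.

x_c = 49.45 mm, y_c = 59.56 mm

rectangular body: A = 90 × 90 = 8100.00, centroid at (45.00, 45.00).
semicircular top: A = ½π·45² = 3180.86, centroid at (45.00, 109.10).
triangular fin: A = ½·35·55 = 962.50, centroid at (101.67, 18.33).
ΣA = 12243.36 mm², ΣAx_c = 605492.98 mm³, ΣAy_c = 729173.46 mm³.
x_c = 605492.98/12243.36 = 49.45 mm; y_c = 729173.46/12243.36 = 59.56 mm.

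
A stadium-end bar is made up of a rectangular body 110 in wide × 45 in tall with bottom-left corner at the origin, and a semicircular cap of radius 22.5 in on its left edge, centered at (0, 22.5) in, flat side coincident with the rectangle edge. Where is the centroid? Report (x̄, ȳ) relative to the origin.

x̄ = 46.07 in, ȳ = 22.50 in

rectangular body: A = 110 × 45 = 4950.00, centroid at (55.00, 22.50).
semicircular end: A = ½π·22.5² = 795.22, centroid at (-9.55, 22.50).
ΣA = 5745.22 in²
ΣAx̄ = (4950.00)(55.00) + (795.22)(-9.55) = 264656.25 in³
ΣAȳ = (4950.00)(22.50) + (795.22)(22.50) = 129267.35 in³
x̄ = 264656.25 / 5745.22 = 46.07 in
ȳ = 129267.35 / 5745.22 = 22.50 in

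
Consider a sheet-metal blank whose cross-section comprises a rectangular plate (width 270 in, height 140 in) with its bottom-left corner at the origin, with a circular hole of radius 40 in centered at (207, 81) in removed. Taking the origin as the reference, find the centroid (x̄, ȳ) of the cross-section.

x̄ = 123.96 in, ȳ = 68.31 in

Part | A | x̄ᵢ | ȳᵢ | A·x̄ᵢ | A·ȳᵢ
plate | 37800.00 | 135.00 | 70.00 | 5103000.00 | 2646000.00
hole | -5026.55 | 207.00 | 81.00 | -1040495.49 | -407150.41
Σ | 32773.45 |  |  | 4062504.51 | 2238849.59
x̄ = 4062504.51 / 32773.45 = 123.96 in
ȳ = 2238849.59 / 32773.45 = 68.31 in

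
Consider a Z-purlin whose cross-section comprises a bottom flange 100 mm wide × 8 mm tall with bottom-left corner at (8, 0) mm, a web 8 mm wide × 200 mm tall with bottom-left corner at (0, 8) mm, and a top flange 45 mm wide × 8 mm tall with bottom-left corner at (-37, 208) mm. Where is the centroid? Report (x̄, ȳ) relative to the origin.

x̄ = 17.24 mm, ȳ = 91.42 mm

bottom flange: A = 100 × 8 = 800.00, centroid at (58.00, 4.00).
web: A = 8 × 200 = 1600.00, centroid at (4.00, 108.00).
top flange: A = 45 × 8 = 360.00, centroid at (-14.50, 212.00).
ΣA = 2760.00 mm²
ΣAx̄ = (800.00)(58.00) + (1600.00)(4.00) + (360.00)(-14.50) = 47580.00 mm³
ΣAȳ = (800.00)(4.00) + (1600.00)(108.00) + (360.00)(212.00) = 252320.00 mm³
x̄ = 47580.00 / 2760.00 = 17.24 mm
ȳ = 252320.00 / 2760.00 = 91.42 mm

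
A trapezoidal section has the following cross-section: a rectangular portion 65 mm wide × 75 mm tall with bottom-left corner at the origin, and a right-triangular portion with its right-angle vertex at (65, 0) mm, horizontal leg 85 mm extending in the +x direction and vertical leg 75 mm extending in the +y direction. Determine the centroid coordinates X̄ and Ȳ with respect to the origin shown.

Part | A | x̄ᵢ | ȳᵢ | A·x̄ᵢ | A·ȳᵢ
rectangular portion | 4875.00 | 32.50 | 37.50 | 158437.50 | 182812.50
triangular portion | 3187.50 | 93.33 | 25.00 | 297500.00 | 79687.50
Σ | 8062.50 |  |  | 455937.50 | 262500.00
X̄ = 455937.50 / 8062.50 = 56.55 mm
Ȳ = 262500.00 / 8062.50 = 32.56 mm

X̄ = 56.55 mm, Ȳ = 32.56 mm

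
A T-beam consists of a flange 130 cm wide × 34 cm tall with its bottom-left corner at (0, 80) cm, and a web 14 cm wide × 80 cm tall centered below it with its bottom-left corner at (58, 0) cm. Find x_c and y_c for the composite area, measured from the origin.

x_c = 65.00 cm, y_c = 85.48 cm

web: A = 14 × 80 = 1120.00, centroid at (65.00, 40.00).
flange: A = 130 × 34 = 4420.00, centroid at (65.00, 97.00).
ΣA = 5540.00 cm²
ΣAx_c = (1120.00)(65.00) + (4420.00)(65.00) = 360100.00 cm³
ΣAy_c = (1120.00)(40.00) + (4420.00)(97.00) = 473540.00 cm³
x_c = 360100.00 / 5540.00 = 65.00 cm
y_c = 473540.00 / 5540.00 = 85.48 cm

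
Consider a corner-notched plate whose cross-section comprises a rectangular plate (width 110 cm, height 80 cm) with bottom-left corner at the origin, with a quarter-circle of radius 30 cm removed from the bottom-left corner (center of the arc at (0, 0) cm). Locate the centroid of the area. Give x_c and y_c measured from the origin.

plate: A = 110 × 80 = 8800.00, centroid at (55.00, 40.00).
removed quarter-circle: A = −¼π·30² = -706.86, centroid at (12.73, 12.73).
ΣA = 8093.14 cm²
ΣAx_c = (8800.00)(55.00) + (-706.86)(12.73) = 475000.00 cm³
ΣAy_c = (8800.00)(40.00) + (-706.86)(12.73) = 343000.00 cm³
x_c = 475000.00 / 8093.14 = 58.69 cm
y_c = 343000.00 / 8093.14 = 42.38 cm

x_c = 58.69 cm, y_c = 42.38 cm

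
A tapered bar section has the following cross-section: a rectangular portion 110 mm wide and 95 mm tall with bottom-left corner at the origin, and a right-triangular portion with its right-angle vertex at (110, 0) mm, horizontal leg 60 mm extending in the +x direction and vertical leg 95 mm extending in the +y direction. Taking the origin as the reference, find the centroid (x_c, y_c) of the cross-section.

x_c = 71.07 mm, y_c = 44.11 mm

rectangular portion: A = 110 × 95 = 10450.00, centroid at (55.00, 47.50).
triangular portion: A = ½·60·95 = 2850.00, centroid at (130.00, 31.67).
ΣA = 13300.00 mm², ΣAx_c = 945250.00 mm³, ΣAy_c = 586625.00 mm³.
x_c = 945250.00/13300.00 = 71.07 mm; y_c = 586625.00/13300.00 = 44.11 mm.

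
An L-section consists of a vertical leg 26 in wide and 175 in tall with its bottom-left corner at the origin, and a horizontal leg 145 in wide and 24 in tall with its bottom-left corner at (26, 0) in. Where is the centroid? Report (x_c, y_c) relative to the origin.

x_c = 50.05 in, y_c = 54.78 in

Part | A | x̄ᵢ | ȳᵢ | A·x̄ᵢ | A·ȳᵢ
vertical leg | 4550.00 | 13.00 | 87.50 | 59150.00 | 398125.00
horizontal leg | 3480.00 | 98.50 | 12.00 | 342780.00 | 41760.00
Σ | 8030.00 |  |  | 401930.00 | 439885.00
x_c = 401930.00 / 8030.00 = 50.05 in
y_c = 439885.00 / 8030.00 = 54.78 in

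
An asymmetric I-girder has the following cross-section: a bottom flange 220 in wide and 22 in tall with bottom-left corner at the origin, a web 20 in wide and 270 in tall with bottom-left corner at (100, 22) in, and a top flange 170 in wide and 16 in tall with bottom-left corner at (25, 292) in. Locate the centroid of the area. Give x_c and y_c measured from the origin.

bottom flange: A = 220 × 22 = 4840.00, centroid at (110.00, 11.00).
web: A = 20 × 270 = 5400.00, centroid at (110.00, 157.00).
top flange: A = 170 × 16 = 2720.00, centroid at (110.00, 300.00).
ΣA = 12960.00 in²
ΣAx_c = (4840.00)(110.00) + (5400.00)(110.00) + (2720.00)(110.00) = 1425600.00 in³
ΣAy_c = (4840.00)(11.00) + (5400.00)(157.00) + (2720.00)(300.00) = 1717040.00 in³
x_c = 1425600.00 / 12960.00 = 110.00 in
y_c = 1717040.00 / 12960.00 = 132.49 in

x_c = 110.00 in, y_c = 132.49 in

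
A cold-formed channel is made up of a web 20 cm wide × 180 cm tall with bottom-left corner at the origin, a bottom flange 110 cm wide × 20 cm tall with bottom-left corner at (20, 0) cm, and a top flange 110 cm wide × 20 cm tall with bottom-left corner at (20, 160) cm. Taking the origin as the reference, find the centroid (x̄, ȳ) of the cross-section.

Part | A | x̄ᵢ | ȳᵢ | A·x̄ᵢ | A·ȳᵢ
web | 3600.00 | 10.00 | 90.00 | 36000.00 | 324000.00
bottom flange | 2200.00 | 75.00 | 10.00 | 165000.00 | 22000.00
top flange | 2200.00 | 75.00 | 170.00 | 165000.00 | 374000.00
Σ | 8000.00 |  |  | 366000.00 | 720000.00
x̄ = 366000.00 / 8000.00 = 45.75 cm
ȳ = 720000.00 / 8000.00 = 90.00 cm

x̄ = 45.75 cm, ȳ = 90.00 cm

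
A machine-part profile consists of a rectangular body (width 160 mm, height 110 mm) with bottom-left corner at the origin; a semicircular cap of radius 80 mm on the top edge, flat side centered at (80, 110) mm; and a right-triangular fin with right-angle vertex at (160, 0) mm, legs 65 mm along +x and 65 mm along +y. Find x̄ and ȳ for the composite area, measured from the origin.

x̄ = 87.22 mm, ȳ = 82.68 mm

rectangular body: A = 160 × 110 = 17600.00, centroid at (80.00, 55.00).
semicircular top: A = ½π·80² = 10053.10, centroid at (80.00, 143.95).
triangular fin: A = ½·65·65 = 2112.50, centroid at (181.67, 21.67).
ΣA = 29765.60 mm², ΣAx̄ = 2596018.55 mm³, ΣAȳ = 2460944.78 mm³.
x̄ = 2596018.55/29765.60 = 87.22 mm; ȳ = 2460944.78/29765.60 = 82.68 mm.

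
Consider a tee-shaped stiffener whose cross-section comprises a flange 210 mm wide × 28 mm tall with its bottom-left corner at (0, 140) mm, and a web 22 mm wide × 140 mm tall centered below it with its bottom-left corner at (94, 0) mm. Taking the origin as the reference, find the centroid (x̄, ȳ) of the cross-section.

x̄ = 105.00 mm, ȳ = 125.12 mm

Part | A | x̄ᵢ | ȳᵢ | A·x̄ᵢ | A·ȳᵢ
web | 3080.00 | 105.00 | 70.00 | 323400.00 | 215600.00
flange | 5880.00 | 105.00 | 154.00 | 617400.00 | 905520.00
Σ | 8960.00 |  |  | 940800.00 | 1121120.00
x̄ = 940800.00 / 8960.00 = 105.00 mm
ȳ = 1121120.00 / 8960.00 = 125.12 mm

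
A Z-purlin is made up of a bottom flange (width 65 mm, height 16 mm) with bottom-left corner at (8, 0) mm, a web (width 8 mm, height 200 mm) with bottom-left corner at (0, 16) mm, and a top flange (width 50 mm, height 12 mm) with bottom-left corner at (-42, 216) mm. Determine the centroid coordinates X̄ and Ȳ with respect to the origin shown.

X̄ = 11.83 mm, Ȳ = 100.96 mm

Part | A | x̄ᵢ | ȳᵢ | A·x̄ᵢ | A·ȳᵢ
bottom flange | 1040.00 | 40.50 | 8.00 | 42120.00 | 8320.00
web | 1600.00 | 4.00 | 116.00 | 6400.00 | 185600.00
top flange | 600.00 | -17.00 | 222.00 | -10200.00 | 133200.00
Σ | 3240.00 |  |  | 38320.00 | 327120.00
X̄ = 38320.00 / 3240.00 = 11.83 mm
Ȳ = 327120.00 / 3240.00 = 100.96 mm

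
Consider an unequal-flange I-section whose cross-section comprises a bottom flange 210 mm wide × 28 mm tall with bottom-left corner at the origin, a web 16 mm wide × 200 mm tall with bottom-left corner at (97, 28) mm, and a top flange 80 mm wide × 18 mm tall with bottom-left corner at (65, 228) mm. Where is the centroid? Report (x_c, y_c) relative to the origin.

bottom flange: A = 210 × 28 = 5880.00, centroid at (105.00, 14.00).
web: A = 16 × 200 = 3200.00, centroid at (105.00, 128.00).
top flange: A = 80 × 18 = 1440.00, centroid at (105.00, 237.00).
ΣA = 10520.00 mm², ΣAx_c = 1104600.00 mm³, ΣAy_c = 833200.00 mm³.
x_c = 1104600.00/10520.00 = 105.00 mm; y_c = 833200.00/10520.00 = 79.20 mm.

x_c = 105.00 mm, y_c = 79.20 mm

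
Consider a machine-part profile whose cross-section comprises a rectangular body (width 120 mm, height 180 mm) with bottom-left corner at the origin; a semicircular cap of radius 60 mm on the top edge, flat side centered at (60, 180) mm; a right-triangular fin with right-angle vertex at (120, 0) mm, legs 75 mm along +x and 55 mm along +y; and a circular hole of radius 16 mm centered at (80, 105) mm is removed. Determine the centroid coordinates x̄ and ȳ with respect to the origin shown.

rectangular body: A = 120 × 180 = 21600.00, centroid at (60.00, 90.00).
semicircular top: A = ½π·60² = 5654.87, centroid at (60.00, 205.46).
triangular fin: A = ½·75·55 = 2062.50, centroid at (145.00, 18.33).
hole: A = −π·16² = -804.25, centroid at (80.00, 105.00).
ΣA = 28513.12 mm²
ΣAx̄ = (21600.00)(60.00) + (5654.87)(60.00) + (2062.50)(145.00) + (-804.25)(80.00) = 1870014.69 mm³
ΣAȳ = (21600.00)(90.00) + (5654.87)(205.46) + (2062.50)(18.33) + (-804.25)(105.00) = 3059242.51 mm³
x̄ = 1870014.69 / 28513.12 = 65.58 mm
ȳ = 3059242.51 / 28513.12 = 107.29 mm

x̄ = 65.58 mm, ȳ = 107.29 mm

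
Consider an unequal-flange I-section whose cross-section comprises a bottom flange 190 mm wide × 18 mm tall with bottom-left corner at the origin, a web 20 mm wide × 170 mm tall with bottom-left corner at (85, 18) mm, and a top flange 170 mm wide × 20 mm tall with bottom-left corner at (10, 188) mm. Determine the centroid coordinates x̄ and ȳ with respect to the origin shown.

Part | A | x̄ᵢ | ȳᵢ | A·x̄ᵢ | A·ȳᵢ
bottom flange | 3420.00 | 95.00 | 9.00 | 324900.00 | 30780.00
web | 3400.00 | 95.00 | 103.00 | 323000.00 | 350200.00
top flange | 3400.00 | 95.00 | 198.00 | 323000.00 | 673200.00
Σ | 10220.00 |  |  | 970900.00 | 1054180.00
x̄ = 970900.00 / 10220.00 = 95.00 mm
ȳ = 1054180.00 / 10220.00 = 103.15 mm

x̄ = 95.00 mm, ȳ = 103.15 mm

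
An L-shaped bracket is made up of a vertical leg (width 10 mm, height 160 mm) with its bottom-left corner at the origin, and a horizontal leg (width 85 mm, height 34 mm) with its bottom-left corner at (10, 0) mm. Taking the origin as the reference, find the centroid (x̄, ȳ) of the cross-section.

x̄ = 35.57 mm, ȳ = 39.45 mm

Part | A | x̄ᵢ | ȳᵢ | A·x̄ᵢ | A·ȳᵢ
vertical leg | 1600.00 | 5.00 | 80.00 | 8000.00 | 128000.00
horizontal leg | 2890.00 | 52.50 | 17.00 | 151725.00 | 49130.00
Σ | 4490.00 |  |  | 159725.00 | 177130.00
x̄ = 159725.00 / 4490.00 = 35.57 mm
ȳ = 177130.00 / 4490.00 = 39.45 mm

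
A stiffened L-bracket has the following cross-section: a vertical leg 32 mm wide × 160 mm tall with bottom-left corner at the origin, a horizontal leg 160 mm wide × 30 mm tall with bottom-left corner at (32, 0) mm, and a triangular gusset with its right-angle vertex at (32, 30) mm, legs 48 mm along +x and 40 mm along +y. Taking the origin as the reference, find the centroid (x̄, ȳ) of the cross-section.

vertical leg: A = 32 × 160 = 5120.00, centroid at (16.00, 80.00).
horizontal leg: A = 160 × 30 = 4800.00, centroid at (112.00, 15.00).
gusset: A = ½·48·40 = 960.00, centroid at (48.00, 43.33).
ΣA = 10880.00 mm², ΣAx̄ = 665600.00 mm³, ΣAȳ = 523200.00 mm³.
x̄ = 665600.00/10880.00 = 61.18 mm; ȳ = 523200.00/10880.00 = 48.09 mm.

x̄ = 61.18 mm, ȳ = 48.09 mm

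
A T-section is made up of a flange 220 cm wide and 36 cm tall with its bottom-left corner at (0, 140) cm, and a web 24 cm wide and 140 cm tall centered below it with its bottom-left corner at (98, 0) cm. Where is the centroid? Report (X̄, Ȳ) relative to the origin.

X̄ = 110.00 cm, Ȳ = 131.79 cm

web: A = 24 × 140 = 3360.00, centroid at (110.00, 70.00).
flange: A = 220 × 36 = 7920.00, centroid at (110.00, 158.00).
ΣA = 11280.00 cm²
ΣAX̄ = (3360.00)(110.00) + (7920.00)(110.00) = 1240800.00 cm³
ΣAȲ = (3360.00)(70.00) + (7920.00)(158.00) = 1486560.00 cm³
X̄ = 1240800.00 / 11280.00 = 110.00 cm
Ȳ = 1486560.00 / 11280.00 = 131.79 cm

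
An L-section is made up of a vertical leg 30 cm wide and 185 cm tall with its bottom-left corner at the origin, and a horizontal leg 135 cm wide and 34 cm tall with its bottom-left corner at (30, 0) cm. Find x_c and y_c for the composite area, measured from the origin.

vertical leg: A = 30 × 185 = 5550.00, centroid at (15.00, 92.50).
horizontal leg: A = 135 × 34 = 4590.00, centroid at (97.50, 17.00).
ΣA = 10140.00 cm²
ΣAx_c = (5550.00)(15.00) + (4590.00)(97.50) = 530775.00 cm³
ΣAy_c = (5550.00)(92.50) + (4590.00)(17.00) = 591405.00 cm³
x_c = 530775.00 / 10140.00 = 52.34 cm
y_c = 591405.00 / 10140.00 = 58.32 cm

x_c = 52.34 cm, y_c = 58.32 cm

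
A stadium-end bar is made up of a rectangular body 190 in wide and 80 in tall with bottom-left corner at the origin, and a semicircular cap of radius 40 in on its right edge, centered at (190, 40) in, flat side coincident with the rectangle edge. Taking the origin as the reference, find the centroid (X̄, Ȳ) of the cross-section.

X̄ = 110.89 in, Ȳ = 40.00 in

rectangular body: A = 190 × 80 = 15200.00, centroid at (95.00, 40.00).
semicircular end: A = ½π·40² = 2513.27, centroid at (206.98, 40.00).
ΣA = 17713.27 in²
ΣAX̄ = (15200.00)(95.00) + (2513.27)(206.98) = 1964188.75 in³
ΣAȲ = (15200.00)(40.00) + (2513.27)(40.00) = 708530.96 in³
X̄ = 1964188.75 / 17713.27 = 110.89 in
Ȳ = 708530.96 / 17713.27 = 40.00 in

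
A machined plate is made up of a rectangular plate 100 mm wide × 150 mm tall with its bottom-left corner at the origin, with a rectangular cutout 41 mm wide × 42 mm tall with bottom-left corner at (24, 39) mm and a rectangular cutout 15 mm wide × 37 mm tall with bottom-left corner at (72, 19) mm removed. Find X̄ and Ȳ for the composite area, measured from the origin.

X̄ = 49.46 mm, Ȳ = 78.67 mm

Part | A | x̄ᵢ | ȳᵢ | A·x̄ᵢ | A·ȳᵢ
plate | 15000.00 | 50.00 | 75.00 | 750000.00 | 1125000.00
hole 1 | -1722.00 | 44.50 | 60.00 | -76629.00 | -103320.00
hole 2 | -555.00 | 79.50 | 37.50 | -44122.50 | -20812.50
Σ | 12723.00 |  |  | 629248.50 | 1000867.50
X̄ = 629248.50 / 12723.00 = 49.46 mm
Ȳ = 1000867.50 / 12723.00 = 78.67 mm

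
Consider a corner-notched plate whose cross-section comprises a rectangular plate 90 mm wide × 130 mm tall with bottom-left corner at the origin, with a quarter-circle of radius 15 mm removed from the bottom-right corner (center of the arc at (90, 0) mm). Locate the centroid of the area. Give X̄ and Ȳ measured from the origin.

X̄ = 44.41 mm, Ȳ = 65.90 mm

Part | A | x̄ᵢ | ȳᵢ | A·x̄ᵢ | A·ȳᵢ
plate | 11700.00 | 45.00 | 65.00 | 526500.00 | 760500.00
removed quarter-circle | -176.71 | 83.63 | 6.37 | -14779.31 | -1125.00
Σ | 11523.29 |  |  | 511720.69 | 759375.00
X̄ = 511720.69 / 11523.29 = 44.41 mm
Ȳ = 759375.00 / 11523.29 = 65.90 mm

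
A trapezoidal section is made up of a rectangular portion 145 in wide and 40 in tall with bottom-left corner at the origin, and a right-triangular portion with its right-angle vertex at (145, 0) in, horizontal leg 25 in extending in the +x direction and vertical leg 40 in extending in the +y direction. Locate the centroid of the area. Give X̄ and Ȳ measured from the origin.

rectangular portion: A = 145 × 40 = 5800.00, centroid at (72.50, 20.00).
triangular portion: A = ½·25·40 = 500.00, centroid at (153.33, 13.33).
ΣA = 6300.00 in²
ΣAX̄ = (5800.00)(72.50) + (500.00)(153.33) = 497166.67 in³
ΣAȲ = (5800.00)(20.00) + (500.00)(13.33) = 122666.67 in³
X̄ = 497166.67 / 6300.00 = 78.92 in
Ȳ = 122666.67 / 6300.00 = 19.47 in

X̄ = 78.92 in, Ȳ = 19.47 in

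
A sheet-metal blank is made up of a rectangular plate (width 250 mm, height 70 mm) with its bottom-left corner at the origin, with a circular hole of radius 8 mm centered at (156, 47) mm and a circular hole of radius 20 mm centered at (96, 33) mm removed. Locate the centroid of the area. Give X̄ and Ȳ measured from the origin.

X̄ = 126.88 mm, Ȳ = 35.01 mm

plate: A = 250 × 70 = 17500.00, centroid at (125.00, 35.00).
hole 1: A = −π·8² = -201.06, centroid at (156.00, 47.00).
hole 2: A = −π·20² = -1256.64, centroid at (96.00, 33.00).
ΣA = 16042.30 mm², ΣAX̄ = 2035497.18 mm³, ΣAȲ = 561581.07 mm³.
X̄ = 2035497.18/16042.30 = 126.88 mm; Ȳ = 561581.07/16042.30 = 35.01 mm.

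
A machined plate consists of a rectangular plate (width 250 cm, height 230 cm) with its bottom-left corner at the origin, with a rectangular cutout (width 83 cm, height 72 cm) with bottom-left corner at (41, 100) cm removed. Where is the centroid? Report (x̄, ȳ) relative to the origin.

Part | A | x̄ᵢ | ȳᵢ | A·x̄ᵢ | A·ȳᵢ
plate | 57500.00 | 125.00 | 115.00 | 7187500.00 | 6612500.00
hole | -5976.00 | 82.50 | 136.00 | -493020.00 | -812736.00
Σ | 51524.00 |  |  | 6694480.00 | 5799764.00
x̄ = 6694480.00 / 51524.00 = 129.93 cm
ȳ = 5799764.00 / 51524.00 = 112.56 cm

x̄ = 129.93 cm, ȳ = 112.56 cm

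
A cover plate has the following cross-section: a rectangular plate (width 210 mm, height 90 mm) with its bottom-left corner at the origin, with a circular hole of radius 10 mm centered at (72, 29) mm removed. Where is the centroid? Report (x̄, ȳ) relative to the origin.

x̄ = 105.56 mm, ȳ = 45.27 mm

Part | A | x̄ᵢ | ȳᵢ | A·x̄ᵢ | A·ȳᵢ
plate | 18900.00 | 105.00 | 45.00 | 1984500.00 | 850500.00
hole | -314.16 | 72.00 | 29.00 | -22619.47 | -9110.62
Σ | 18585.84 |  |  | 1961880.53 | 841389.38
x̄ = 1961880.53 / 18585.84 = 105.56 mm
ȳ = 841389.38 / 18585.84 = 45.27 mm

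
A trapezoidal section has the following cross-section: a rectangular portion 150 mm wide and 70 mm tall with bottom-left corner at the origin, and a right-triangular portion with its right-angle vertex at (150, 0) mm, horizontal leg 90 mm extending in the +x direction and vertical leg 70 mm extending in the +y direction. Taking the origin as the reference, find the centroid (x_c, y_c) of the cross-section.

x_c = 99.23 mm, y_c = 32.31 mm

Part | A | x̄ᵢ | ȳᵢ | A·x̄ᵢ | A·ȳᵢ
rectangular portion | 10500.00 | 75.00 | 35.00 | 787500.00 | 367500.00
triangular portion | 3150.00 | 180.00 | 23.33 | 567000.00 | 73500.00
Σ | 13650.00 |  |  | 1354500.00 | 441000.00
x_c = 1354500.00 / 13650.00 = 99.23 mm
y_c = 441000.00 / 13650.00 = 32.31 mm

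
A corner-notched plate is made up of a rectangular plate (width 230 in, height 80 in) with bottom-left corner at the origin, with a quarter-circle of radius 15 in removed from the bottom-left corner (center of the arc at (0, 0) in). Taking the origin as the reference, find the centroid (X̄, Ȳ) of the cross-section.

X̄ = 116.05 in, Ȳ = 40.33 in

plate: A = 230 × 80 = 18400.00, centroid at (115.00, 40.00).
removed quarter-circle: A = −¼π·15² = -176.71, centroid at (6.37, 6.37).
ΣA = 18223.29 in²
ΣAX̄ = (18400.00)(115.00) + (-176.71)(6.37) = 2114875.00 in³
ΣAȲ = (18400.00)(40.00) + (-176.71)(6.37) = 734875.00 in³
X̄ = 2114875.00 / 18223.29 = 116.05 in
Ȳ = 734875.00 / 18223.29 = 40.33 in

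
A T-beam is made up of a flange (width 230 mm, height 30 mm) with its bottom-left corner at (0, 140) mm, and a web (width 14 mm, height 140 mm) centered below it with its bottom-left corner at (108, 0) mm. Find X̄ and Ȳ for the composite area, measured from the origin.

X̄ = 115.00 mm, Ȳ = 136.20 mm

web: A = 14 × 140 = 1960.00, centroid at (115.00, 70.00).
flange: A = 230 × 30 = 6900.00, centroid at (115.00, 155.00).
ΣA = 8860.00 mm², ΣAX̄ = 1018900.00 mm³, ΣAȲ = 1206700.00 mm³.
X̄ = 1018900.00/8860.00 = 115.00 mm; Ȳ = 1206700.00/8860.00 = 136.20 mm.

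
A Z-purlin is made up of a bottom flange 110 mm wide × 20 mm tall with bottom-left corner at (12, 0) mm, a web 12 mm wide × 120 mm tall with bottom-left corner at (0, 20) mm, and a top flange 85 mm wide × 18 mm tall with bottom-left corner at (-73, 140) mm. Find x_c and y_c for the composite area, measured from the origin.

x_c = 21.16 mm, y_c = 70.63 mm

bottom flange: A = 110 × 20 = 2200.00, centroid at (67.00, 10.00).
web: A = 12 × 120 = 1440.00, centroid at (6.00, 80.00).
top flange: A = 85 × 18 = 1530.00, centroid at (-30.50, 149.00).
ΣA = 5170.00 mm², ΣAx_c = 109375.00 mm³, ΣAy_c = 365170.00 mm³.
x_c = 109375.00/5170.00 = 21.16 mm; y_c = 365170.00/5170.00 = 70.63 mm.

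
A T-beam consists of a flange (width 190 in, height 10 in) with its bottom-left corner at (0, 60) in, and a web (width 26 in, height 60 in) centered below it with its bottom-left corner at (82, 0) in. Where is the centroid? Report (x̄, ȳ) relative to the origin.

web: A = 26 × 60 = 1560.00, centroid at (95.00, 30.00).
flange: A = 190 × 10 = 1900.00, centroid at (95.00, 65.00).
ΣA = 3460.00 in², ΣAx̄ = 328700.00 in³, ΣAȳ = 170300.00 in³.
x̄ = 328700.00/3460.00 = 95.00 in; ȳ = 170300.00/3460.00 = 49.22 in.

x̄ = 95.00 in, ȳ = 49.22 in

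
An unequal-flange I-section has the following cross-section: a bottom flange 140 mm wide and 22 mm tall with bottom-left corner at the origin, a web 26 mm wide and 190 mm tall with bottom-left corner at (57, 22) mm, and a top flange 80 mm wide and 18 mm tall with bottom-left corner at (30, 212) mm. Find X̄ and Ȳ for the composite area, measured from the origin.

bottom flange: A = 140 × 22 = 3080.00, centroid at (70.00, 11.00).
web: A = 26 × 190 = 4940.00, centroid at (70.00, 117.00).
top flange: A = 80 × 18 = 1440.00, centroid at (70.00, 221.00).
ΣA = 9460.00 mm², ΣAX̄ = 662200.00 mm³, ΣAȲ = 930100.00 mm³.
X̄ = 662200.00/9460.00 = 70.00 mm; Ȳ = 930100.00/9460.00 = 98.32 mm.

X̄ = 70.00 mm, Ȳ = 98.32 mm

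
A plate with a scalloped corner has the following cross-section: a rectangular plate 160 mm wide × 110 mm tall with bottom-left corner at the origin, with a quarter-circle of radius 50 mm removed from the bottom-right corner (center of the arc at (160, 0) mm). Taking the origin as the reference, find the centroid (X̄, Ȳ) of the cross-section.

X̄ = 72.62 mm, Ȳ = 59.24 mm

Part | A | x̄ᵢ | ȳᵢ | A·x̄ᵢ | A·ȳᵢ
plate | 17600.00 | 80.00 | 55.00 | 1408000.00 | 968000.00
removed quarter-circle | -1963.50 | 138.78 | 21.22 | -272492.60 | -41666.67
Σ | 15636.50 |  |  | 1135507.40 | 926333.33
X̄ = 1135507.40 / 15636.50 = 72.62 mm
Ȳ = 926333.33 / 15636.50 = 59.24 mm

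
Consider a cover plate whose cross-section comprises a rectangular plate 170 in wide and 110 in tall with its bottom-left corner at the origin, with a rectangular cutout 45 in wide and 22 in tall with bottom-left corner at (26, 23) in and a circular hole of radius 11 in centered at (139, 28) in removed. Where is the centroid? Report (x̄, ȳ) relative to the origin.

x̄ = 85.90 in, ȳ = 56.79 in

plate: A = 170 × 110 = 18700.00, centroid at (85.00, 55.00).
hole 1: A = −(45 × 22) = -990.00, centroid at (48.50, 34.00).
hole 2: A = −π·11² = -380.13, centroid at (139.00, 28.00).
ΣA = 17329.87 in², ΣAx̄ = 1488646.55 in³, ΣAȳ = 984196.28 in³.
x̄ = 1488646.55/17329.87 = 85.90 in; ȳ = 984196.28/17329.87 = 56.79 in.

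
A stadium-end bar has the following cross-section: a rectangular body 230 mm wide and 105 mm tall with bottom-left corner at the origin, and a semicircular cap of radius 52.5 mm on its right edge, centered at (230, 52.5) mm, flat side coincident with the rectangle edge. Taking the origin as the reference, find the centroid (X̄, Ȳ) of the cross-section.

rectangular body: A = 230 × 105 = 24150.00, centroid at (115.00, 52.50).
semicircular end: A = ½π·52.5² = 4329.51, centroid at (252.28, 52.50).
ΣA = 28479.51 mm², ΣAX̄ = 3869505.45 mm³, ΣAȲ = 1495174.14 mm³.
X̄ = 3869505.45/28479.51 = 135.87 mm; Ȳ = 1495174.14/28479.51 = 52.50 mm.

X̄ = 135.87 mm, Ȳ = 52.50 mm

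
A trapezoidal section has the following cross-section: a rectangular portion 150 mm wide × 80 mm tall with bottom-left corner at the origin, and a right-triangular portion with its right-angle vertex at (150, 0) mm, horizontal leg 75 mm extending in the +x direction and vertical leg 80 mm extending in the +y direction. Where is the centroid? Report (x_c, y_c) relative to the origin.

x_c = 95.00 mm, y_c = 37.33 mm

rectangular portion: A = 150 × 80 = 12000.00, centroid at (75.00, 40.00).
triangular portion: A = ½·75·80 = 3000.00, centroid at (175.00, 26.67).
ΣA = 15000.00 mm²
ΣAx_c = (12000.00)(75.00) + (3000.00)(175.00) = 1425000.00 mm³
ΣAy_c = (12000.00)(40.00) + (3000.00)(26.67) = 560000.00 mm³
x_c = 1425000.00 / 15000.00 = 95.00 mm
y_c = 560000.00 / 15000.00 = 37.33 mm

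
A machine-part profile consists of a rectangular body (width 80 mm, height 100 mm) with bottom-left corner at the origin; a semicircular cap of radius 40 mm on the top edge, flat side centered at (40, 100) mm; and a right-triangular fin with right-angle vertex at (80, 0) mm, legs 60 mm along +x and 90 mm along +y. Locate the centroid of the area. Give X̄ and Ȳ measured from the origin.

X̄ = 52.26 mm, Ȳ = 58.65 mm

Part | A | x̄ᵢ | ȳᵢ | A·x̄ᵢ | A·ȳᵢ
rectangular body | 8000.00 | 40.00 | 50.00 | 320000.00 | 400000.00
semicircular top | 2513.27 | 40.00 | 116.98 | 100530.96 | 293994.08
triangular fin | 2700.00 | 100.00 | 30.00 | 270000.00 | 81000.00
Σ | 13213.27 |  |  | 690530.96 | 774994.08
X̄ = 690530.96 / 13213.27 = 52.26 mm
Ȳ = 774994.08 / 13213.27 = 58.65 mm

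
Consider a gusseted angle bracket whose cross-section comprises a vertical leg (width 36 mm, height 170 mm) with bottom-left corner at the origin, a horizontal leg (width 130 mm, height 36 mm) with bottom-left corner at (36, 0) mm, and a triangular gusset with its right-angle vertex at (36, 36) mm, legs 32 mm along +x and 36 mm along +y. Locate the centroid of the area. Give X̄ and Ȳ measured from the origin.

vertical leg: A = 36 × 170 = 6120.00, centroid at (18.00, 85.00).
horizontal leg: A = 130 × 36 = 4680.00, centroid at (101.00, 18.00).
gusset: A = ½·32·36 = 576.00, centroid at (46.67, 48.00).
ΣA = 11376.00 mm², ΣAX̄ = 609720.00 mm³, ΣAȲ = 632088.00 mm³.
X̄ = 609720.00/11376.00 = 53.60 mm; Ȳ = 632088.00/11376.00 = 55.56 mm.

X̄ = 53.60 mm, Ȳ = 55.56 mm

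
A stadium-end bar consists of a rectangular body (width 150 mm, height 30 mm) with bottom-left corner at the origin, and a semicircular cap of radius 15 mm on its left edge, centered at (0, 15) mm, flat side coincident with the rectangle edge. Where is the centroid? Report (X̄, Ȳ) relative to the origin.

X̄ = 69.07 mm, Ȳ = 15.00 mm

Part | A | x̄ᵢ | ȳᵢ | A·x̄ᵢ | A·ȳᵢ
rectangular body | 4500.00 | 75.00 | 15.00 | 337500.00 | 67500.00
semicircular end | 353.43 | -6.37 | 15.00 | -2250.00 | 5301.44
Σ | 4853.43 |  |  | 335250.00 | 72801.44
X̄ = 335250.00 / 4853.43 = 69.07 mm
Ȳ = 72801.44 / 4853.43 = 15.00 mm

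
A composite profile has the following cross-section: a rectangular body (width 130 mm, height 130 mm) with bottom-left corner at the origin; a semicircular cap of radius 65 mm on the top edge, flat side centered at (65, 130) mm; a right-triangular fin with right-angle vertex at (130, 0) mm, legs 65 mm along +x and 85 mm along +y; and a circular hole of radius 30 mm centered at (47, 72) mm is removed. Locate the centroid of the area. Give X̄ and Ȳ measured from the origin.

X̄ = 77.37 mm, Ȳ = 86.02 mm

rectangular body: A = 130 × 130 = 16900.00, centroid at (65.00, 65.00).
semicircular top: A = ½π·65² = 6636.61, centroid at (65.00, 157.59).
triangular fin: A = ½·65·85 = 2762.50, centroid at (151.67, 28.33).
hole: A = −π·30² = -2827.43, centroid at (47.00, 72.00).
ΣA = 23471.68 mm²
ΣAX̄ = (16900.00)(65.00) + (6636.61)(65.00) + (2762.50)(151.67) + (-2827.43)(47.00) = 1815969.74 mm³
ΣAȲ = (16900.00)(65.00) + (6636.61)(157.59) + (2762.50)(28.33) + (-2827.43)(72.00) = 2019038.85 mm³
X̄ = 1815969.74 / 23471.68 = 77.37 mm
Ȳ = 2019038.85 / 23471.68 = 86.02 mm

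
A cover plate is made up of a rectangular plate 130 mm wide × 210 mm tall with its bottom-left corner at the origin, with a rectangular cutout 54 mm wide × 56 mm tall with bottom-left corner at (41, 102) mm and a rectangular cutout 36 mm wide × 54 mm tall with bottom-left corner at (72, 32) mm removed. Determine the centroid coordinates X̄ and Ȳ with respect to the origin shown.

X̄ = 62.42 mm, Ȳ = 105.62 mm

plate: A = 130 × 210 = 27300.00, centroid at (65.00, 105.00).
hole 1: A = −(54 × 56) = -3024.00, centroid at (68.00, 130.00).
hole 2: A = −(36 × 54) = -1944.00, centroid at (90.00, 59.00).
ΣA = 22332.00 mm², ΣAX̄ = 1393908.00 mm³, ΣAȲ = 2358684.00 mm³.
X̄ = 1393908.00/22332.00 = 62.42 mm; Ȳ = 2358684.00/22332.00 = 105.62 mm.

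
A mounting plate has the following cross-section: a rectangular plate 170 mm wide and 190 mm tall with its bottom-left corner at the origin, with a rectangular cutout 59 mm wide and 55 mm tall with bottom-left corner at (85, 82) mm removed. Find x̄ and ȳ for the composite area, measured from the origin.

Part | A | x̄ᵢ | ȳᵢ | A·x̄ᵢ | A·ȳᵢ
plate | 32300.00 | 85.00 | 95.00 | 2745500.00 | 3068500.00
hole | -3245.00 | 114.50 | 109.50 | -371552.50 | -355327.50
Σ | 29055.00 |  |  | 2373947.50 | 2713172.50
x̄ = 2373947.50 / 29055.00 = 81.71 mm
ȳ = 2713172.50 / 29055.00 = 93.38 mm

x̄ = 81.71 mm, ȳ = 93.38 mm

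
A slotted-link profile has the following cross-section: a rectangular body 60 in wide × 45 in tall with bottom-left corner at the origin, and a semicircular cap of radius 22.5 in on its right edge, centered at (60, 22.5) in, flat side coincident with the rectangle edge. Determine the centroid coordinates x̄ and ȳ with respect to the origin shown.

x̄ = 39.00 in, ȳ = 22.50 in

Part | A | x̄ᵢ | ȳᵢ | A·x̄ᵢ | A·ȳᵢ
rectangular body | 2700.00 | 30.00 | 22.50 | 81000.00 | 60750.00
semicircular end | 795.22 | 69.55 | 22.50 | 55306.69 | 17892.35
Σ | 3495.22 |  |  | 136306.69 | 78642.35
x̄ = 136306.69 / 3495.22 = 39.00 in
ȳ = 78642.35 / 3495.22 = 22.50 in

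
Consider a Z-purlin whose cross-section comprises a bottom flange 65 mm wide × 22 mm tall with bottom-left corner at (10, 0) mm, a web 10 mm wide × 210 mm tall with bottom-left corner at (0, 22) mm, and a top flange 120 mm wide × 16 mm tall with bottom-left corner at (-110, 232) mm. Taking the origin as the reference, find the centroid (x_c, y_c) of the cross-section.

x_c = -4.54 mm, y_c = 136.37 mm

bottom flange: A = 65 × 22 = 1430.00, centroid at (42.50, 11.00).
web: A = 10 × 210 = 2100.00, centroid at (5.00, 127.00).
top flange: A = 120 × 16 = 1920.00, centroid at (-50.00, 240.00).
ΣA = 5450.00 mm²
ΣAx_c = (1430.00)(42.50) + (2100.00)(5.00) + (1920.00)(-50.00) = -24725.00 mm³
ΣAy_c = (1430.00)(11.00) + (2100.00)(127.00) + (1920.00)(240.00) = 743230.00 mm³
x_c = -24725.00 / 5450.00 = -4.54 mm
y_c = 743230.00 / 5450.00 = 136.37 mm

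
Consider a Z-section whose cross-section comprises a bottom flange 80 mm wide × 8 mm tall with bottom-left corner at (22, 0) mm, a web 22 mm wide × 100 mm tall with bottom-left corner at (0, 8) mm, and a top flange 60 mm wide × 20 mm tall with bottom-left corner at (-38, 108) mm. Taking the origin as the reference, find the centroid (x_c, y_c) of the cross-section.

x_c = 13.44 mm, y_c = 67.27 mm

bottom flange: A = 80 × 8 = 640.00, centroid at (62.00, 4.00).
web: A = 22 × 100 = 2200.00, centroid at (11.00, 58.00).
top flange: A = 60 × 20 = 1200.00, centroid at (-8.00, 118.00).
ΣA = 4040.00 mm², ΣAx_c = 54280.00 mm³, ΣAy_c = 271760.00 mm³.
x_c = 54280.00/4040.00 = 13.44 mm; y_c = 271760.00/4040.00 = 67.27 mm.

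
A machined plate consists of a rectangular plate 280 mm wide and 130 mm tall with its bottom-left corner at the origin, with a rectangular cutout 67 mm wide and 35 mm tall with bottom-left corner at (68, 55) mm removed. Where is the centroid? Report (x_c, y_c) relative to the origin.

Part | A | x̄ᵢ | ȳᵢ | A·x̄ᵢ | A·ȳᵢ
plate | 36400.00 | 140.00 | 65.00 | 5096000.00 | 2366000.00
hole | -2345.00 | 101.50 | 72.50 | -238017.50 | -170012.50
Σ | 34055.00 |  |  | 4857982.50 | 2195987.50
x_c = 4857982.50 / 34055.00 = 142.65 mm
y_c = 2195987.50 / 34055.00 = 64.48 mm

x_c = 142.65 mm, y_c = 64.48 mm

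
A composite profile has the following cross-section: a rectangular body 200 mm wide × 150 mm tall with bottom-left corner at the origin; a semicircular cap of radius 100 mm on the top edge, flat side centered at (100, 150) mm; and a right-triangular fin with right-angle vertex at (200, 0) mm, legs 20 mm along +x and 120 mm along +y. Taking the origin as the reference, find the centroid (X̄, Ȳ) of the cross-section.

X̄ = 102.73 mm, Ȳ = 113.43 mm

rectangular body: A = 200 × 150 = 30000.00, centroid at (100.00, 75.00).
semicircular top: A = ½π·100² = 15707.96, centroid at (100.00, 192.44).
triangular fin: A = ½·20·120 = 1200.00, centroid at (206.67, 40.00).
ΣA = 46907.96 mm²
ΣAX̄ = (30000.00)(100.00) + (15707.96)(100.00) + (1200.00)(206.67) = 4818796.33 mm³
ΣAȲ = (30000.00)(75.00) + (15707.96)(192.44) + (1200.00)(40.00) = 5320861.16 mm³
X̄ = 4818796.33 / 46907.96 = 102.73 mm
Ȳ = 5320861.16 / 46907.96 = 113.43 mm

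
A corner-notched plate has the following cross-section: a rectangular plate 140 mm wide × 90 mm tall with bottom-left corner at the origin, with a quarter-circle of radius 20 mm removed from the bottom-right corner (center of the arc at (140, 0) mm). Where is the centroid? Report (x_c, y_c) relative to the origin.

plate: A = 140 × 90 = 12600.00, centroid at (70.00, 45.00).
removed quarter-circle: A = −¼π·20² = -314.16, centroid at (131.51, 8.49).
ΣA = 12285.84 mm²
ΣAx_c = (12600.00)(70.00) + (-314.16)(131.51) = 840684.37 mm³
ΣAy_c = (12600.00)(45.00) + (-314.16)(8.49) = 564333.33 mm³
x_c = 840684.37 / 12285.84 = 68.43 mm
y_c = 564333.33 / 12285.84 = 45.93 mm

x_c = 68.43 mm, y_c = 45.93 mm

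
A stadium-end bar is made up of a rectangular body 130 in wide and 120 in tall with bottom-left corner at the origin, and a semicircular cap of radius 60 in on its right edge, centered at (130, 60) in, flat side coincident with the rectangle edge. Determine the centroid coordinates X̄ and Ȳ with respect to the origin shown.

rectangular body: A = 130 × 120 = 15600.00, centroid at (65.00, 60.00).
semicircular end: A = ½π·60² = 5654.87, centroid at (155.46, 60.00).
ΣA = 21254.87 in²
ΣAX̄ = (15600.00)(65.00) + (5654.87)(155.46) = 1893132.68 in³
ΣAȲ = (15600.00)(60.00) + (5654.87)(60.00) = 1275292.01 in³
X̄ = 1893132.68 / 21254.87 = 89.07 in
Ȳ = 1275292.01 / 21254.87 = 60.00 in

X̄ = 89.07 in, Ȳ = 60.00 in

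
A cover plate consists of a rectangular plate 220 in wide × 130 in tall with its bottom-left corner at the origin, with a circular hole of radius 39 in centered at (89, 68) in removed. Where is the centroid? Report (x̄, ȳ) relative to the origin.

x̄ = 114.21 in, ȳ = 64.40 in

plate: A = 220 × 130 = 28600.00, centroid at (110.00, 65.00).
hole: A = −π·39² = -4778.36, centroid at (89.00, 68.00).
ΣA = 23821.64 in², ΣAx̄ = 2720725.74 in³, ΣAȳ = 1534071.36 in³.
x̄ = 2720725.74/23821.64 = 114.21 in; ȳ = 1534071.36/23821.64 = 64.40 in.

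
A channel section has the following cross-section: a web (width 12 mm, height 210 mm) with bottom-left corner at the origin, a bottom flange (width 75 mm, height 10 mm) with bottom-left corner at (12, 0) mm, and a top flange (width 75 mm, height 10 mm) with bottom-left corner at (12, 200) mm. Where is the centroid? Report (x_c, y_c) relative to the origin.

Part | A | x̄ᵢ | ȳᵢ | A·x̄ᵢ | A·ȳᵢ
web | 2520.00 | 6.00 | 105.00 | 15120.00 | 264600.00
bottom flange | 750.00 | 49.50 | 5.00 | 37125.00 | 3750.00
top flange | 750.00 | 49.50 | 205.00 | 37125.00 | 153750.00
Σ | 4020.00 |  |  | 89370.00 | 422100.00
x_c = 89370.00 / 4020.00 = 22.23 mm
y_c = 422100.00 / 4020.00 = 105.00 mm

x_c = 22.23 mm, y_c = 105.00 mm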